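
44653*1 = 44653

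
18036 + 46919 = 64955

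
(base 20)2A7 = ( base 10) 1007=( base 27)1a8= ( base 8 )1757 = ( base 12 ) 6bb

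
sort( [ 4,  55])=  [4, 55 ] 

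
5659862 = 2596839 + 3063023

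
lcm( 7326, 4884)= 14652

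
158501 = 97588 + 60913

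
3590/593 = 3590/593 = 6.05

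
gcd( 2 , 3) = 1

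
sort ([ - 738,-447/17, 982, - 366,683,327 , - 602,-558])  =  [-738,-602, - 558,- 366 , - 447/17,  327,683,  982 ]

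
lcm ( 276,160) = 11040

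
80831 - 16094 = 64737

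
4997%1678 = 1641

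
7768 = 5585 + 2183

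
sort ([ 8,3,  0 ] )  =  [ 0, 3,  8]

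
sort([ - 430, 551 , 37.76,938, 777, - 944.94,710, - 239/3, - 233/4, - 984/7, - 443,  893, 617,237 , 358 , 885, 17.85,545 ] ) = [ - 944.94, - 443, - 430, - 984/7, - 239/3, - 233/4, 17.85  ,  37.76, 237, 358,545,  551, 617,710,  777,885,893,938] 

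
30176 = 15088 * 2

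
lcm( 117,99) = 1287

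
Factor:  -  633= -3^1*211^1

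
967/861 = 1 + 106/861 = 1.12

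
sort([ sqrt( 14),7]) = [ sqrt( 14), 7]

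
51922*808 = 41952976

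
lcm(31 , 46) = 1426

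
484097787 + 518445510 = 1002543297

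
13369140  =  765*17476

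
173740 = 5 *34748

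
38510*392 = 15095920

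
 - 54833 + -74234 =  - 129067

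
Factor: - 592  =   - 2^4*37^1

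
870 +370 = 1240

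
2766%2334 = 432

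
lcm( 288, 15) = 1440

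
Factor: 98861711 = 13^1*811^1  *9377^1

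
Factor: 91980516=2^2*3^1*1049^1*7307^1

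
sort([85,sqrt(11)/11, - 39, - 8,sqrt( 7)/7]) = [-39,-8,  sqrt( 11 )/11, sqrt ( 7) /7  ,  85]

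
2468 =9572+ -7104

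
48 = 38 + 10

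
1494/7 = 213+3/7 = 213.43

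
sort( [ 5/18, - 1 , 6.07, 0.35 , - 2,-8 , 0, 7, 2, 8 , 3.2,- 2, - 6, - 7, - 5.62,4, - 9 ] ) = [-9, - 8, - 7,-6, - 5.62, - 2,  -  2, -1,  0,5/18, 0.35,  2,3.2, 4,6.07,7, 8 ] 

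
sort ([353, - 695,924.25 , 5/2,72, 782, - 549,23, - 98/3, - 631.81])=[ - 695, - 631.81, - 549, - 98/3,5/2, 23,72,353, 782,924.25 ]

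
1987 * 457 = 908059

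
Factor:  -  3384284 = -2^2*263^1*3217^1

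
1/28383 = 1/28383 = 0.00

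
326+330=656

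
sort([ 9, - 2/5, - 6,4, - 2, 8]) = [ - 6, - 2,-2/5, 4 , 8, 9] 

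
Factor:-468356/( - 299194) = 2^1*7^( - 1) *71^(-1)* 389^1 = 778/497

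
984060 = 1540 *639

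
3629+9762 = 13391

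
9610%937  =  240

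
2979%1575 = 1404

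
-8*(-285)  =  2280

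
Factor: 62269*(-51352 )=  - 3197637688= -2^3*7^2 * 73^1*131^1 * 853^1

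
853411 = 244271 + 609140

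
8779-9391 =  - 612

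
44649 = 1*44649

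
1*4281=4281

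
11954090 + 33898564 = 45852654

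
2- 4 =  - 2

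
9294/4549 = 9294/4549 = 2.04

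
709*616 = 436744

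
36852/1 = 36852  =  36852.00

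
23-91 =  - 68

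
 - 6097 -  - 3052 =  - 3045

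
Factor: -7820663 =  - 17^1*460039^1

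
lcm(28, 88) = 616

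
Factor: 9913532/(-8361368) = -2478383/2090342 = - 2^( - 1)*19^ (  -  1)*89^1*27847^1*55009^( - 1 )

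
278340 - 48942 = 229398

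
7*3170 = 22190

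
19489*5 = 97445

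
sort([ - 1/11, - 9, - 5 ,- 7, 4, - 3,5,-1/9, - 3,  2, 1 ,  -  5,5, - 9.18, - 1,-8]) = [-9.18 ,-9,-8,-7, - 5, - 5, - 3 , - 3 , - 1 , - 1/9, - 1/11, 1, 2,4,  5,  5 ]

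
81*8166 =661446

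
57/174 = 19/58 = 0.33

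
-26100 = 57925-84025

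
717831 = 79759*9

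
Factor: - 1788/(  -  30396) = 17^( - 1 )  =  1/17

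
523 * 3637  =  1902151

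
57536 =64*899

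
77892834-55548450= 22344384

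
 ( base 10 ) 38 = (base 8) 46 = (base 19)20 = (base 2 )100110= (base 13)2C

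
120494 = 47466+73028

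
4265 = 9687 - 5422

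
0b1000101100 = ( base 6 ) 2324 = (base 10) 556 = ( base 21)15A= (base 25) m6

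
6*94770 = 568620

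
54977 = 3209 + 51768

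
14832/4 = 3708 =3708.00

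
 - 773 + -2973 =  - 3746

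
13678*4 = 54712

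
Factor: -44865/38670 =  - 2991/2578 = - 2^( - 1)*3^1 *997^1*1289^(  -  1)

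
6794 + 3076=9870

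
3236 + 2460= 5696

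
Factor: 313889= 313889^1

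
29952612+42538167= 72490779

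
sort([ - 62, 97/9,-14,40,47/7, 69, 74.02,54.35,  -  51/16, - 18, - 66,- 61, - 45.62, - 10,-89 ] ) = [ - 89, - 66, - 62, - 61, - 45.62, - 18, - 14, - 10, - 51/16,47/7,97/9, 40,54.35,69,74.02]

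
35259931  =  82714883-47454952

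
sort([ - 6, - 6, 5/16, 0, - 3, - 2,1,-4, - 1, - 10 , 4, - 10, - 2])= [ - 10, - 10  , - 6,-6, - 4,-3, - 2, - 2, - 1, 0, 5/16, 1,  4] 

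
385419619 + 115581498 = 501001117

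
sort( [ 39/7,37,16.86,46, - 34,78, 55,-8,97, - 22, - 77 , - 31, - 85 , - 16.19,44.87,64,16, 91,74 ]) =[ - 85, - 77, - 34, - 31, - 22,-16.19, - 8, 39/7 , 16,16.86 , 37, 44.87,46,55,64 , 74 , 78,91,97 ] 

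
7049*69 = 486381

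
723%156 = 99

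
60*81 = 4860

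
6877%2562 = 1753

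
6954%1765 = 1659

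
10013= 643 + 9370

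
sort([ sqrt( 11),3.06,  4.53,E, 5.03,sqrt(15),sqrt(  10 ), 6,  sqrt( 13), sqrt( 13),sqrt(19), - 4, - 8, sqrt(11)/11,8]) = [ - 8, - 4,sqrt ( 11)/11,E, 3.06,sqrt ( 10),sqrt( 11),sqrt(13 ), sqrt(13 ), sqrt(15) , sqrt( 19)  ,  4.53,5.03,6,8]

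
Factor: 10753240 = 2^3*5^1*19^1*14149^1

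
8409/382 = 8409/382 = 22.01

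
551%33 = 23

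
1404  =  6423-5019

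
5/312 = 5/312= 0.02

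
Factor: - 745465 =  - 5^1*7^1*19^2*59^1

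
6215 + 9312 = 15527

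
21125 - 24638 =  - 3513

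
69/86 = 69/86=0.80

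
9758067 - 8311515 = 1446552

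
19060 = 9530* 2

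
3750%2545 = 1205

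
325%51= 19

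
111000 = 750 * 148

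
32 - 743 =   -  711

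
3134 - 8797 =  - 5663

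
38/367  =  38/367 = 0.10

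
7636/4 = 1909=   1909.00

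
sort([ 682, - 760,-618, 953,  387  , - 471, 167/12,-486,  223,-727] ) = [ - 760, - 727, - 618, - 486, - 471, 167/12, 223, 387,682, 953]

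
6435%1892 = 759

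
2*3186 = 6372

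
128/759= 128/759 = 0.17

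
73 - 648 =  - 575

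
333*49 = 16317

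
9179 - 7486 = 1693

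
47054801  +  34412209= 81467010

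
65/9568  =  5/736 = 0.01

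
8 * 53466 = 427728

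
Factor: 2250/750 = 3^1=3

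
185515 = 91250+94265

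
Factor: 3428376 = 2^3*3^1*7^1*20407^1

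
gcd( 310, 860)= 10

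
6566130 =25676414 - 19110284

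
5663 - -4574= 10237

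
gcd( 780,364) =52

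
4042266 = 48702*83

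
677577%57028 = 50269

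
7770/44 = 176 + 13/22 = 176.59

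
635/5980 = 127/1196 = 0.11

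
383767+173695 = 557462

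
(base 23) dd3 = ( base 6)53123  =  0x1C0B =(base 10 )7179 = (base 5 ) 212204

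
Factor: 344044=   2^2*86011^1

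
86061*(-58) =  - 4991538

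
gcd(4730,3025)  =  55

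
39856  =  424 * 94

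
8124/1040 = 7 + 211/260 =7.81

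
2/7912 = 1/3956 = 0.00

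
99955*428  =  42780740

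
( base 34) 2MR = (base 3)11020100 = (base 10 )3087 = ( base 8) 6017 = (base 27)469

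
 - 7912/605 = - 14+558/605 = - 13.08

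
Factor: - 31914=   -  2^1* 3^4*197^1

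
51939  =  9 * 5771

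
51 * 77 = 3927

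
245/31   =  7+28/31= 7.90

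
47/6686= 47/6686 =0.01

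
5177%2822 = 2355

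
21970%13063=8907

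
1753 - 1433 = 320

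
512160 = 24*21340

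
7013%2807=1399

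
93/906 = 31/302 = 0.10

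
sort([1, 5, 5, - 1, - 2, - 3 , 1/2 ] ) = [ - 3, - 2,  -  1,  1/2, 1, 5, 5] 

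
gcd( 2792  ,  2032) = 8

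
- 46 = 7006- 7052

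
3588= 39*92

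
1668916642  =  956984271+711932371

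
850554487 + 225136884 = 1075691371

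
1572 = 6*262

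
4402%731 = 16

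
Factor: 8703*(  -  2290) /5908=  -2^( - 1 ) * 3^2*5^1*7^ ( - 1 )*211^( - 1 )*229^1*967^1=- 9964935/2954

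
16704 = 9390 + 7314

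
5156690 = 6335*814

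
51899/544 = 51899/544 = 95.40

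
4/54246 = 2/27123 = 0.00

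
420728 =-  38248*(  -  11) 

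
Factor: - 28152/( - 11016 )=3^( - 2)*23^1 = 23/9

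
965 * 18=17370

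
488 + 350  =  838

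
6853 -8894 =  - 2041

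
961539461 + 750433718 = 1711973179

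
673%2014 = 673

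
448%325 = 123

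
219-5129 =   -  4910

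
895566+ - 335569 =559997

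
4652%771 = 26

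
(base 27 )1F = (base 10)42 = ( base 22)1K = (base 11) 39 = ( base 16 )2a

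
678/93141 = 226/31047 = 0.01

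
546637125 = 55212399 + 491424726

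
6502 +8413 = 14915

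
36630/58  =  18315/29 = 631.55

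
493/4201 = 493/4201 = 0.12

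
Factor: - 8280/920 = - 3^2 = - 9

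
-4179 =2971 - 7150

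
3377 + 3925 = 7302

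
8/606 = 4/303= 0.01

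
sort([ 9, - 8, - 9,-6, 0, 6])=[ - 9, -8,  -  6,0, 6, 9] 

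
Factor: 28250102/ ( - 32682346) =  - 14125051/16341173 = -47^1*149^1*2017^1*  16341173^(  -  1 ) 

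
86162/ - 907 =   -  86162/907=- 95.00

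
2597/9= 288+5/9 = 288.56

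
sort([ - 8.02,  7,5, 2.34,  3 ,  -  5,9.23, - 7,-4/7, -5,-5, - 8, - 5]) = [-8.02, - 8,-7 ,-5,  -  5, - 5 ,-5 , - 4/7 , 2.34 , 3,  5,7, 9.23]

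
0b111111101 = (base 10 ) 509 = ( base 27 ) IN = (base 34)ex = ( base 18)1A5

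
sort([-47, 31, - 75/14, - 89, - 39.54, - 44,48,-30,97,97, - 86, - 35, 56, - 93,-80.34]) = [ - 93,-89, -86, - 80.34, - 47, - 44, - 39.54, - 35, - 30, - 75/14 , 31, 48, 56, 97, 97 ] 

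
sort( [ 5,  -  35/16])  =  [ - 35/16, 5 ]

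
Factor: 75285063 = 3^2*7^1 * 71^1*16831^1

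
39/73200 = 13/24400=0.00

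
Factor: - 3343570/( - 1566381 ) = 2^1 * 3^( -1) * 5^1 * 257^1*1301^1*522127^(-1 ) 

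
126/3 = 42 = 42.00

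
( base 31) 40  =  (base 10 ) 124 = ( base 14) 8c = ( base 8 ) 174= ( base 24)54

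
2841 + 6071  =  8912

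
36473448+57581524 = 94054972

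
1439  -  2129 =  - 690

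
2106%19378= 2106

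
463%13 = 8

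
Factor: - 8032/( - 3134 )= 2^4*251^1 * 1567^ (  -  1) = 4016/1567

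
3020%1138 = 744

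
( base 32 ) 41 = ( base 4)2001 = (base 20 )69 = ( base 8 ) 201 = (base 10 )129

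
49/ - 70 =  - 7/10 =- 0.70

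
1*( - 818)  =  -818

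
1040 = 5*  208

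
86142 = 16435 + 69707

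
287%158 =129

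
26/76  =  13/38 = 0.34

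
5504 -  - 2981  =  8485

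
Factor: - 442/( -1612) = 17/62  =  2^( - 1 )*17^1 *31^(  -  1)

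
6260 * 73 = 456980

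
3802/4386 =1901/2193 = 0.87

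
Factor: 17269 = 7^1*2467^1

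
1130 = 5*226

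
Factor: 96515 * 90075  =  3^1 * 5^3 *97^1*199^1 * 1201^1 = 8693588625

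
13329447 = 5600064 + 7729383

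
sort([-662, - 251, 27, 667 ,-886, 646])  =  [ - 886, - 662, - 251, 27,  646 , 667 ]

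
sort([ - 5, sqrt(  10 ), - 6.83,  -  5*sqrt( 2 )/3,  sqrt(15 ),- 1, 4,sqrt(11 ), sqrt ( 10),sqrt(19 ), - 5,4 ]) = [ - 6.83, - 5, - 5,- 5 * sqrt(2) /3 , - 1,sqrt(10),sqrt( 10), sqrt( 11),sqrt( 15), 4, 4, sqrt(19) ]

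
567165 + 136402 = 703567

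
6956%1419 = 1280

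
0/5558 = 0 = 0.00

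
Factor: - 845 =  - 5^1*13^2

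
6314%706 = 666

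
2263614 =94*24081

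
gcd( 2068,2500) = 4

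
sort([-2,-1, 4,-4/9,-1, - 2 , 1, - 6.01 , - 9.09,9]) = [-9.09, - 6.01,-2,-2, - 1,  -  1, - 4/9, 1,4,9] 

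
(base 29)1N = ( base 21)2a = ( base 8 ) 64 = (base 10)52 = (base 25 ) 22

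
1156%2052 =1156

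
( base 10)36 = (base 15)26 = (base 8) 44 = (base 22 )1e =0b100100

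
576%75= 51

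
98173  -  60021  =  38152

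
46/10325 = 46/10325 = 0.00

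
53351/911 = 58  +  513/911 = 58.56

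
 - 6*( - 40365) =242190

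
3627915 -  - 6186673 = 9814588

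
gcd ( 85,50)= 5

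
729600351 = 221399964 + 508200387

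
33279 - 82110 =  - 48831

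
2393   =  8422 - 6029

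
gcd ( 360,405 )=45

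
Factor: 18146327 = 17^1*823^1* 1297^1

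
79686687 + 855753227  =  935439914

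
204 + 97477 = 97681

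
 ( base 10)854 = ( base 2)1101010110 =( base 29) 10d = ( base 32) QM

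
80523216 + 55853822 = 136377038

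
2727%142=29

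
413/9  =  413/9 = 45.89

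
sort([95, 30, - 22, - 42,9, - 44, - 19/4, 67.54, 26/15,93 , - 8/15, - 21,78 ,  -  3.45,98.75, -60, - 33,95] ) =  [ - 60, - 44,- 42, - 33, - 22,-21 , - 19/4, - 3.45,- 8/15,26/15, 9,30,67.54,78, 93,  95,95,98.75]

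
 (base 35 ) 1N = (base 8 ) 72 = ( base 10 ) 58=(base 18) 34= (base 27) 24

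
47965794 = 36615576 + 11350218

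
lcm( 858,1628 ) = 63492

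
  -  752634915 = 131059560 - 883694475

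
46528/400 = 116+8/25 = 116.32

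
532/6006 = 38/429 = 0.09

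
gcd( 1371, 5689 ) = 1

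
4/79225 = 4/79225 = 0.00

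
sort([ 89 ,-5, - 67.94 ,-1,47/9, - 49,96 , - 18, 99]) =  [ - 67.94, -49,-18, - 5, - 1,  47/9, 89,96, 99]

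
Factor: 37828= 2^2*7^2*193^1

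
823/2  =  823/2 =411.50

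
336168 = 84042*4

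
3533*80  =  282640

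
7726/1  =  7726 = 7726.00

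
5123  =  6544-1421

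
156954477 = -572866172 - - 729820649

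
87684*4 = 350736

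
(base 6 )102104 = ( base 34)74K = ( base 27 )b8d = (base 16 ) 2038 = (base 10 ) 8248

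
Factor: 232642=2^1*293^1*397^1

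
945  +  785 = 1730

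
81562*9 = 734058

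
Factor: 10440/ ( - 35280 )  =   - 2^ ( - 1)*7^(  -  2 )*29^1 = - 29/98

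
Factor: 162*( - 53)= - 2^1*3^4*53^1= - 8586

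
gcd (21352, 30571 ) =1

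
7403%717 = 233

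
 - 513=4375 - 4888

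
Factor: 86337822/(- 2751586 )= - 3^1*17^( - 1 )*80929^(- 1 )*14389637^1= -43168911/1375793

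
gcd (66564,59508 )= 36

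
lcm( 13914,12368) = 111312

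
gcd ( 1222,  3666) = 1222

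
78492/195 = 26164/65 = 402.52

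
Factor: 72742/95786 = 37^1* 47^(  -  1 )*983^1*1019^( - 1)= 36371/47893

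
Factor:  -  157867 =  - 157867^1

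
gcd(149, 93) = 1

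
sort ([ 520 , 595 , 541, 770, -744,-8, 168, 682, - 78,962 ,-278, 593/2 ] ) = [ - 744, - 278,  -  78, - 8 , 168, 593/2, 520, 541,595, 682, 770, 962]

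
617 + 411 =1028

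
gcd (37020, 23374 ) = 2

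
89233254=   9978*8943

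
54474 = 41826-  -  12648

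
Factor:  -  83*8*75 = - 49800=- 2^3* 3^1*5^2*83^1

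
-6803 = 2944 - 9747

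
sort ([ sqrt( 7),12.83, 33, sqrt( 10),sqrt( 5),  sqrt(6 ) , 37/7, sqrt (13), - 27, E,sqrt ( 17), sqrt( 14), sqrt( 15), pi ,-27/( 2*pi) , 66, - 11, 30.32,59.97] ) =[ - 27, -11, - 27/(2*pi ),  sqrt (5 ), sqrt(6) , sqrt( 7),E, pi,sqrt(10),sqrt( 13 ),sqrt( 14),  sqrt( 15) , sqrt ( 17),37/7,12.83 , 30.32 , 33, 59.97, 66 ] 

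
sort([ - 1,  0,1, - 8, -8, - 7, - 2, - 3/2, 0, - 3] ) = [ - 8, - 8, - 7, - 3, - 2,-3/2 , - 1, 0, 0, 1 ]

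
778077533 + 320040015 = 1098117548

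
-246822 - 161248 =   -  408070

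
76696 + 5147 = 81843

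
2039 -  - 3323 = 5362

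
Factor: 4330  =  2^1*5^1*433^1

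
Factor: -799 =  - 17^1*47^1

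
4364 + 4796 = 9160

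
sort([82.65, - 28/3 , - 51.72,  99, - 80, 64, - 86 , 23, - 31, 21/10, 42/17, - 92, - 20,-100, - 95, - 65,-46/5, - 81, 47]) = [ - 100 , - 95, - 92, - 86, - 81, - 80, - 65, - 51.72, - 31, - 20, - 28/3, - 46/5, 21/10,  42/17 , 23,47,64,82.65,99]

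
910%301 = 7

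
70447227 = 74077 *951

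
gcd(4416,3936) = 96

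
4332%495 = 372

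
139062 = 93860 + 45202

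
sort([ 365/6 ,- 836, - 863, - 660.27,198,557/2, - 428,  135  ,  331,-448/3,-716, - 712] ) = [  -  863, - 836 ,-716 , - 712, - 660.27, - 428,-448/3,365/6,135,198, 557/2, 331 ]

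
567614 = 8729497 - 8161883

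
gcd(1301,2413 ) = 1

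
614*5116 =3141224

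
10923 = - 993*( - 11)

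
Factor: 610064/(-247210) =-2^3*5^( - 1)*7^1 * 13^1*59^(- 1 ) =- 728/295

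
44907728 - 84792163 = - 39884435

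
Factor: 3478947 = 3^1*1159649^1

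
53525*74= 3960850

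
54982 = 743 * 74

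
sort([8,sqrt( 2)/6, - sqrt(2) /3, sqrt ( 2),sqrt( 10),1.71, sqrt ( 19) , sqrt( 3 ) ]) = [ - sqrt(2) /3, sqrt(2) /6 , sqrt(2),1.71, sqrt( 3) , sqrt( 10) , sqrt( 19),8] 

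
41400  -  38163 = 3237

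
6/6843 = 2/2281 = 0.00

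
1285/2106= 1285/2106 = 0.61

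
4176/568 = 522/71 = 7.35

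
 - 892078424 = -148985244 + - 743093180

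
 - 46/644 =-1+13/14=-  0.07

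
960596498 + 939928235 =1900524733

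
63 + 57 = 120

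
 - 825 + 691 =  - 134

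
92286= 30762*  3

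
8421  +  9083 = 17504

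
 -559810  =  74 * (-7565 ) 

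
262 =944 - 682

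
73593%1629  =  288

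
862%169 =17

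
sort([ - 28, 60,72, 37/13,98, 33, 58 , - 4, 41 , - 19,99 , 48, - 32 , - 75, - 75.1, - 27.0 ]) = [ - 75.1,  -  75 , - 32, - 28, - 27.0, - 19, - 4, 37/13,  33,41,48,58,  60, 72,98,99 ] 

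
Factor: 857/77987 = 7^(- 1 )*13^( - 1) =1/91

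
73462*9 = 661158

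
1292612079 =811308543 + 481303536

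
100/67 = 1 + 33/67 =1.49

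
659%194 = 77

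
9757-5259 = 4498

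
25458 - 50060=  - 24602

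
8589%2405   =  1374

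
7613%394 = 127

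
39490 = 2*19745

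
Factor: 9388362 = 2^1*3^1 * 43^1*36389^1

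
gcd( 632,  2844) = 316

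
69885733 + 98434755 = 168320488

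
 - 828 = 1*( - 828 ) 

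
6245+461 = 6706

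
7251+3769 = 11020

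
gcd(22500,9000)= 4500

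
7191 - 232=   6959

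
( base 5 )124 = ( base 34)15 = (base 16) 27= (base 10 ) 39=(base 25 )1E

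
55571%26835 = 1901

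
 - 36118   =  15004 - 51122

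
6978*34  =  237252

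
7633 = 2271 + 5362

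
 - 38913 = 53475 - 92388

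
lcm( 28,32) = 224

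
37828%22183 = 15645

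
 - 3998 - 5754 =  - 9752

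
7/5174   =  7/5174= 0.00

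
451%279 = 172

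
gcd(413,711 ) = 1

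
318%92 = 42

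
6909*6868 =47451012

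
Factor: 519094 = 2^1 * 259547^1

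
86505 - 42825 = 43680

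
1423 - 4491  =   - 3068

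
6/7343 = 6/7343 = 0.00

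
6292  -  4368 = 1924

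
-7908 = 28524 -36432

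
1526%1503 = 23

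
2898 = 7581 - 4683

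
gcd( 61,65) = 1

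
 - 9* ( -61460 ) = 553140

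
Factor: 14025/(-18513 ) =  - 25/33 = - 3^( - 1)*5^2 * 11^( - 1)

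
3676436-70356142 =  - 66679706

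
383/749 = 383/749 = 0.51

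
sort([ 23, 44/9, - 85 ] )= [ - 85,44/9,23]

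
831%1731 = 831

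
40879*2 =81758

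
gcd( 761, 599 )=1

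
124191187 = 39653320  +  84537867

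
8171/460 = 17 + 351/460 = 17.76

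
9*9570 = 86130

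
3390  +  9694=13084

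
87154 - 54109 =33045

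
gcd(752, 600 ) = 8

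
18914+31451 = 50365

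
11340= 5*2268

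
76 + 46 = 122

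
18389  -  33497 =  - 15108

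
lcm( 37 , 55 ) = 2035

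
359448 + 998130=1357578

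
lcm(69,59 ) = 4071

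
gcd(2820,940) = 940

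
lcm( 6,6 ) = 6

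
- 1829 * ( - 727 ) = 1329683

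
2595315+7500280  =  10095595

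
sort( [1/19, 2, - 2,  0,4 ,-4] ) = [-4 ,  -  2,0,  1/19,2, 4]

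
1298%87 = 80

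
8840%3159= 2522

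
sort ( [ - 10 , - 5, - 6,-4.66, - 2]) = [  -  10, - 6, - 5,-4.66, - 2]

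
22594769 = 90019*251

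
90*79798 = 7181820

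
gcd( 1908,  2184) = 12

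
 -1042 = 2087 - 3129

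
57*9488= 540816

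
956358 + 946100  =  1902458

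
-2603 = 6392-8995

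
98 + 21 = 119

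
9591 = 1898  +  7693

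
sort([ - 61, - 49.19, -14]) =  [ - 61, - 49.19, - 14]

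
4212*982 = 4136184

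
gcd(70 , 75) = 5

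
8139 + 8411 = 16550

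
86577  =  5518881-5432304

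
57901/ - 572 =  - 102 + 443/572=- 101.23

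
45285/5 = 9057 = 9057.00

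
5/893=5/893 = 0.01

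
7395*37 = 273615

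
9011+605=9616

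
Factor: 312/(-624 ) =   -  1/2 = - 2^(-1)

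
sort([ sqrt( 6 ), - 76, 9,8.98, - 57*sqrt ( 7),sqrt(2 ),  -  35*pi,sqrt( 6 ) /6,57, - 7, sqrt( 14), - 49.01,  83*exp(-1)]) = [ - 57*sqrt( 7 ),- 35*pi, - 76, - 49.01,- 7,sqrt( 6 ) /6,sqrt(2), sqrt( 6), sqrt (14 ),8.98, 9,83*exp( - 1 ),57] 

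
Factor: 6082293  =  3^1*7^1*31^1* 9343^1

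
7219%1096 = 643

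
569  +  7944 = 8513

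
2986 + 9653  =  12639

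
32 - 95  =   - 63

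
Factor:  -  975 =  - 3^1*5^2 *13^1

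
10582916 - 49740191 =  - 39157275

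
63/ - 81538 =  - 1 + 81475/81538 = - 0.00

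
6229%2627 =975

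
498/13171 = 498/13171=0.04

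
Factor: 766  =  2^1*383^1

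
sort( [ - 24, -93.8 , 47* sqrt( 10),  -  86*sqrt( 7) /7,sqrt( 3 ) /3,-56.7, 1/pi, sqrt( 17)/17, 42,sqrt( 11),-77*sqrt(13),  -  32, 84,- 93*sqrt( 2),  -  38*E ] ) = [  -  77 * sqrt( 13 ),  -  93*sqrt( 2), - 38*E, - 93.8, - 56.7, - 86*sqrt( 7)/7, - 32,-24, sqrt( 17 ) /17,  1/pi,sqrt( 3) /3, sqrt(11),42, 84, 47*sqrt( 10 )]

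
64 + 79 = 143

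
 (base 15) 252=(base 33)fw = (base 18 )1B5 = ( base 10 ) 527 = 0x20F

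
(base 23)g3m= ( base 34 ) 7DL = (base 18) 1875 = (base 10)8555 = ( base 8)20553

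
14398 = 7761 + 6637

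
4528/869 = 5 + 183/869 = 5.21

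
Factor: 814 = 2^1*11^1*37^1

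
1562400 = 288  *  5425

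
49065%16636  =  15793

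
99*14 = 1386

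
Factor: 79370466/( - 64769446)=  - 3^1*239^1 * 7907^1*4626389^( - 1 ) = -5669319/4626389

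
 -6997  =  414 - 7411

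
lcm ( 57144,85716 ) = 171432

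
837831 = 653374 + 184457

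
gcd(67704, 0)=67704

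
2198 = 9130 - 6932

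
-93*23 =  -2139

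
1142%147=113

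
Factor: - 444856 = - 2^3*17^1*3271^1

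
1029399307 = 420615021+608784286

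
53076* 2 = 106152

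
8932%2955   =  67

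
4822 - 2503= 2319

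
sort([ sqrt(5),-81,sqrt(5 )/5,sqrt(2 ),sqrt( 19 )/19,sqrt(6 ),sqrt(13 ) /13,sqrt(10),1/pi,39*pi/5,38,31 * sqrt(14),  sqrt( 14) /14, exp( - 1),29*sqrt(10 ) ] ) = [-81, sqrt( 19 )/19,sqrt( 14 )/14,sqrt(13 )/13, 1/pi,exp(  -  1 ),sqrt(5)/5 , sqrt ( 2 )  ,  sqrt( 5),  sqrt( 6 ),sqrt (10 ) , 39*pi/5, 38, 29*sqrt(10),31* sqrt(14 )] 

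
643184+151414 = 794598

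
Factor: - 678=-2^1*3^1*113^1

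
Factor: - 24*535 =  - 12840=- 2^3*3^1*5^1 * 107^1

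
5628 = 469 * 12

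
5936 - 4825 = 1111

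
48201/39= 16067/13 = 1235.92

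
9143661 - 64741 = 9078920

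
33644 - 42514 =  - 8870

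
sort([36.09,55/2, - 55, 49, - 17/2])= [ -55, - 17/2 , 55/2 , 36.09,49]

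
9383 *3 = 28149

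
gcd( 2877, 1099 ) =7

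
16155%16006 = 149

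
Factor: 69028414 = 2^1 *7^1 * 13^1*379277^1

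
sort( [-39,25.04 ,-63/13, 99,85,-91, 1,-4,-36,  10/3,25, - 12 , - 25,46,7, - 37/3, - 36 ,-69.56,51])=[ - 91, - 69.56 ,-39,  -  36, - 36, - 25,-37/3,-12, - 63/13, - 4,1 , 10/3, 7,25,25.04,46,51, 85,99 ]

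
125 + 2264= 2389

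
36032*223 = 8035136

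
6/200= 3/100  =  0.03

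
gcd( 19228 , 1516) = 4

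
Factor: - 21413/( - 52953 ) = 1127/2787=   3^(-1)*7^2*23^1*929^( - 1)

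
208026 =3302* 63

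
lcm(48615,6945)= 48615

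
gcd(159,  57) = 3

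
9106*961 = 8750866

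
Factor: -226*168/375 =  - 12656/125 = - 2^4*5^( - 3) *7^1*113^1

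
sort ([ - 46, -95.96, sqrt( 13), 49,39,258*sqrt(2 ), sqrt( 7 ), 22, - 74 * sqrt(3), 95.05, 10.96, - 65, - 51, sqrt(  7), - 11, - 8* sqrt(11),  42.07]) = [  -  74*sqrt( 3), - 95.96, - 65, - 51,  -  46,-8*sqrt(11), - 11, sqrt( 7),  sqrt (7), sqrt( 13), 10.96,22,39,  42.07, 49,95.05, 258 *sqrt(2 ) ]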